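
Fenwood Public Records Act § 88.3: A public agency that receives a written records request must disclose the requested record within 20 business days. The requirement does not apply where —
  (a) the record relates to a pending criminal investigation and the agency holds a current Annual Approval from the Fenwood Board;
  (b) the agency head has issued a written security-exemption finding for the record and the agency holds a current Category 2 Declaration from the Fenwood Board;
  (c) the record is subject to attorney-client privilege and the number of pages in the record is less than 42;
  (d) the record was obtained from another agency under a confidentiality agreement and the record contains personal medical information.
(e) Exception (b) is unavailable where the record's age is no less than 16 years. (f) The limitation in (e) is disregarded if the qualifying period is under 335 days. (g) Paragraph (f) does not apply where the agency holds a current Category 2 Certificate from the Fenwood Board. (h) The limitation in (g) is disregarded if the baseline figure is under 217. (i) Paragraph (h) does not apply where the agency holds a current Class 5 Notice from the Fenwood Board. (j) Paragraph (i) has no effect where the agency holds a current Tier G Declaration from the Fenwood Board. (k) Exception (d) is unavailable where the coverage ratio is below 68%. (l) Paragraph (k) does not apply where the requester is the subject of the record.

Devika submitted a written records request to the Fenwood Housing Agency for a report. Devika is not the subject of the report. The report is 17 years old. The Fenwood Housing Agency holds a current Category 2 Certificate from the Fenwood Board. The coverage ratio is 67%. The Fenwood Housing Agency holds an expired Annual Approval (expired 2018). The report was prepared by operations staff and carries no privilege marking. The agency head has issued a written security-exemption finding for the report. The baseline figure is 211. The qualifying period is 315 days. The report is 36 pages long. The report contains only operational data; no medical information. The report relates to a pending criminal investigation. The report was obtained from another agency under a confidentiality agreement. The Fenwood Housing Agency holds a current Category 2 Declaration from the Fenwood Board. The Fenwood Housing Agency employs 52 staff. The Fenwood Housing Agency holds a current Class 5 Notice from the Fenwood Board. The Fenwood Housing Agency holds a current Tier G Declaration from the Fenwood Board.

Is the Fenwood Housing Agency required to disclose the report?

No — exception (b) applies; the Fenwood Housing Agency is not required to disclose the report.

Exception (a) fails — no current Annual Approval is held.
All of (b)'s requirements are met (a written security-exemption finding has been issued; a current Category 2 Declaration is held). As to paragraphs (e)–(j): (e) applies (the record's age is 17 years, meeting the 16 years threshold), but is overridden by (f): (f) operates against (e): the qualifying period is 315 days, under the 335 days limit. (g) would limit (f) — a current Category 2 Certificate is held — but (h) sets (g) aside: (h) is triggered — the baseline figure is 211, under the 217 limit. (i) would limit (h) — a current Class 5 Notice is held — but (j) sets (i) aside: (j) operates against (i): a current Tier G Declaration is held. (b) remains available.
Exception (c) requires that the record is subject to attorney-client privilege; but the report carries no privilege marking, so (c) is unavailable.
Exception (d) fails — the report contains only operational data.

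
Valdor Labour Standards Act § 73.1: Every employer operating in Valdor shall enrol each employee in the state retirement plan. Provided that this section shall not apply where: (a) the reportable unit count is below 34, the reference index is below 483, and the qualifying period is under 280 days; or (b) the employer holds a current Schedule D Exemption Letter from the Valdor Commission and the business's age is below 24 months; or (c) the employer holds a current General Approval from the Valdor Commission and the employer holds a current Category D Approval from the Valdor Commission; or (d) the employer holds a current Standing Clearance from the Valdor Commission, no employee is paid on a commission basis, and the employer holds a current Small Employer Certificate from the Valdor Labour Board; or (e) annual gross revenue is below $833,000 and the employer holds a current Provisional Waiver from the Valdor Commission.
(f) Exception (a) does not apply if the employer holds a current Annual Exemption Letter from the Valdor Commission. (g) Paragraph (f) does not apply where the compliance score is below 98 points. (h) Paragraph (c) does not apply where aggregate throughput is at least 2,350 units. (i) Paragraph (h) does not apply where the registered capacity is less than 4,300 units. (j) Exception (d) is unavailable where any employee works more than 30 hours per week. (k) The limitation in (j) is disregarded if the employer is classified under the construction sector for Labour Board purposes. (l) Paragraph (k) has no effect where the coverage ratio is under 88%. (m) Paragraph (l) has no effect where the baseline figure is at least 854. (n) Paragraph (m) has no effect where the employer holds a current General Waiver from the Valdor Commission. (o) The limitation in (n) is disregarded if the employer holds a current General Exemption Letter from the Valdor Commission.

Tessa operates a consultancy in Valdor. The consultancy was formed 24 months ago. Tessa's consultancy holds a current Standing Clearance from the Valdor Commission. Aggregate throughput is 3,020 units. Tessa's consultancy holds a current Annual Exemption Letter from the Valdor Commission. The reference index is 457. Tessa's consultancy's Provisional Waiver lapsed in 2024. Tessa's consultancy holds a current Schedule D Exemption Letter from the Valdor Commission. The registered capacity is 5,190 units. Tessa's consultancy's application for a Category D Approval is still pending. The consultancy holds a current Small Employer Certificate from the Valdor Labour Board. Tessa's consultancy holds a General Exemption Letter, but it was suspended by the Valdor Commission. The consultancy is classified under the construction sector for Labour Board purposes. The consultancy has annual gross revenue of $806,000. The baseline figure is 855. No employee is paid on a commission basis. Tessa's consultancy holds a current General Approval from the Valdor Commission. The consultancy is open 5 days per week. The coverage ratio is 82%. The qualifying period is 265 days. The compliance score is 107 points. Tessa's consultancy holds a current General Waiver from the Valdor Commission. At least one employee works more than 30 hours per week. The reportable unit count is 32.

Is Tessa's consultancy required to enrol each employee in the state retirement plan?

Yes — Tessa's consultancy must enrol each employee in the state retirement plan.

Exception (a) is satisfied on its face — the reportable unit count is 32, below the 34 limit; the reference index is 457, below the 483 limit; the qualifying period is 265 days, under the 280 days limit. But applying paragraphs (f)–(g): (f) operates against (a): a current Annual Exemption Letter is held. (g), which would lift (f), is not engaged — the compliance score is 107 points, not below 98 points. So (a) is unavailable.
Exception (b) does not apply: the business's age is 24 months, not below 24 months.
Exception (c) requires that the employer holds a current Category D Approval from the Valdor Commission; but no current Category D Approval is held, so (c) is unavailable.
Exception (d): a current Standing Clearance is held; no employee is paid on commission; a current Small Employer Certificate is held — every condition holds. However, paragraphs (j)–(o) must be considered: (j) operates against (d): at least one employee exceeds 30 hours/week. (k) operates (the consultancy is classified under the construction sector), but is overridden by (l): (l) operates against (k): the coverage ratio is 82%, under the 88% limit. (m) operates (the baseline figure is 855, meeting the 854 threshold), but is set aside by (n): (n) operates against (m): a current General Waiver is held. (o), which would lift (n), is inapplicable — the General Exemption Letter is not current. (d) is therefore removed.
Exception (e) does not apply: there is no Provisional Waiver in force.
None of the exceptions is available; § 73.1 applies in full.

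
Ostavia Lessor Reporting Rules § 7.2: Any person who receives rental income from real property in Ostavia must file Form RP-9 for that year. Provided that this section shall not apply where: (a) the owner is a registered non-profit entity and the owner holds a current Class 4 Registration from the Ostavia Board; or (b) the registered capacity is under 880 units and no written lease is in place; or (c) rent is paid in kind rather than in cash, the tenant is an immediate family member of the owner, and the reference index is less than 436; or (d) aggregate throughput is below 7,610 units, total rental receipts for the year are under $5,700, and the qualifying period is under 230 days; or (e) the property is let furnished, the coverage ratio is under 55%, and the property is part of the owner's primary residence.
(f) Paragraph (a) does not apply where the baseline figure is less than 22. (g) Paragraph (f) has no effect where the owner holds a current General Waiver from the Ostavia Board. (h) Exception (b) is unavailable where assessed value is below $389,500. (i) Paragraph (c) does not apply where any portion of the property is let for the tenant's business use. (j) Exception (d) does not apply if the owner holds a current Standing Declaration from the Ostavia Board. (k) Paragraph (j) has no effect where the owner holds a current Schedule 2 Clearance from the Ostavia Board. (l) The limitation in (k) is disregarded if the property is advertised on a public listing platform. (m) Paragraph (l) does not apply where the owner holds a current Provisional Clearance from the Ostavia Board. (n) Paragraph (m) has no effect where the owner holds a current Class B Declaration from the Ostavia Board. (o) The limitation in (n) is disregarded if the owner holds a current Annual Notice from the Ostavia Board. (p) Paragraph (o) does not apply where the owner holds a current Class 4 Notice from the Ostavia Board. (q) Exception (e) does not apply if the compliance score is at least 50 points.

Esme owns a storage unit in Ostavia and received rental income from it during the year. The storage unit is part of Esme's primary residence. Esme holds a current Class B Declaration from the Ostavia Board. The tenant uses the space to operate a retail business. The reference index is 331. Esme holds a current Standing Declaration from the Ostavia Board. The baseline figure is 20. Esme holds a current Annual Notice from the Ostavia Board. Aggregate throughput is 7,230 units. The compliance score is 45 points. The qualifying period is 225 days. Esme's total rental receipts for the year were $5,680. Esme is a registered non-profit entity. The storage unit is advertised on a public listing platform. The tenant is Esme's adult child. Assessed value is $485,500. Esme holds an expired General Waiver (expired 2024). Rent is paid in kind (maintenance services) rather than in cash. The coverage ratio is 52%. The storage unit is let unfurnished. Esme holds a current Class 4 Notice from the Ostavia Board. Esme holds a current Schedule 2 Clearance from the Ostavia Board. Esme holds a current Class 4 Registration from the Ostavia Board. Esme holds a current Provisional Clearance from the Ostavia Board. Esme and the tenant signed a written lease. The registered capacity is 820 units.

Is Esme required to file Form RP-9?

All of (a)'s requirements are met (Esme is a registered non-profit; a current Class 4 Registration is held). Turning to paragraphs (f)–(g): (f) operates against (a): the baseline figure is 20, less than the 22 limit. (g) is not engaged (no current General Waiver is held), so (f) stands. So (a) is unavailable.
Exception (b) does not apply: a written lease is in place.
All of (c)'s requirements are met (rent is paid in kind; the tenant is an immediate family member; the reference index is 331, less than the 436 limit). But applying paragraph (i): (i) operates against (c): the space is let for business use. Exception (c) does not apply.
Exception (d)'s conditions are all satisfied: aggregate throughput is 7,230 units, below the 7,610 units limit; total rental receipts for the year are $5,680, under the $5,700 limit; the qualifying period is 225 days, under the 230 days limit. But applying paragraphs (j)–(p): (j) operates against (d): a current Standing Declaration is held. (k) operates (a current Schedule 2 Clearance is held), but is set aside by (l): (l) is triggered — the property is publicly advertised. (m) is triggered (a current Provisional Clearance is held), but is displaced by (n): (n) is triggered — a current Class B Declaration is held. (o) would limit (n) — a current Annual Notice is held — but (p) sets (o) aside: (p) is triggered — a current Class 4 Notice is held. Exception (d) does not apply.
Exception (e) does not apply: the property is let unfurnished.
No exception is made out. Esme falls within the general rule.

Yes — Esme must file Form RP-9.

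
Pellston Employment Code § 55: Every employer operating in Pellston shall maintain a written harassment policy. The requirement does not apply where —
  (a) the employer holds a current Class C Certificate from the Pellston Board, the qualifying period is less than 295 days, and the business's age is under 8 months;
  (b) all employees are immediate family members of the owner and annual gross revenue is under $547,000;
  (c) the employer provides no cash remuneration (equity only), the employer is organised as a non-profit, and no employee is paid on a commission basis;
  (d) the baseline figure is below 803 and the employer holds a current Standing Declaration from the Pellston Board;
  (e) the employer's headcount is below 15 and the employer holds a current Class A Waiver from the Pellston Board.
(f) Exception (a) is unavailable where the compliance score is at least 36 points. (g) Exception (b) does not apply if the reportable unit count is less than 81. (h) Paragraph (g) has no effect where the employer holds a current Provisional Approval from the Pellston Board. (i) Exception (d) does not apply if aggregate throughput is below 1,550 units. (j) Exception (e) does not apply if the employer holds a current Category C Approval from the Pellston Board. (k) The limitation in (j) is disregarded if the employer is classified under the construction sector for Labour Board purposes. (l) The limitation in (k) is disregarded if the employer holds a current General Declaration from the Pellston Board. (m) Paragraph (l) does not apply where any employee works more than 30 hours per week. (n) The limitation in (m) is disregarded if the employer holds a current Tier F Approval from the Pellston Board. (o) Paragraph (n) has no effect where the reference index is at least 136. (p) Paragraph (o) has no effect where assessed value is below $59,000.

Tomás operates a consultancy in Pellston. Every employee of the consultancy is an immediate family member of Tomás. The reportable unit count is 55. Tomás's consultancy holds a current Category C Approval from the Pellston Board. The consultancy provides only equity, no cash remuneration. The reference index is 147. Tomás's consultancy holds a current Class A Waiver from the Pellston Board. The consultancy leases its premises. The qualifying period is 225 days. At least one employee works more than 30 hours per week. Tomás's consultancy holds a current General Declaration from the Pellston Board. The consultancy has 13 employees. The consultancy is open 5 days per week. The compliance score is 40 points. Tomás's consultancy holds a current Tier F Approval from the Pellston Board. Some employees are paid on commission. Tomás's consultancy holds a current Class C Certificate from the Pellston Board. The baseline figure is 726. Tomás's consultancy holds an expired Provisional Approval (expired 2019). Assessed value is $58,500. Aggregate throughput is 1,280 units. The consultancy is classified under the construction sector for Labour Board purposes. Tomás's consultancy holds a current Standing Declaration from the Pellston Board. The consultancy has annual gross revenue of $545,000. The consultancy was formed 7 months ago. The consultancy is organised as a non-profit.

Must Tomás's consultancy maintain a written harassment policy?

All of (a)'s requirements are met (a current Class C Certificate is held; the qualifying period is 225 days, less than the 295 days limit; the business's age is 7 months, under the 8 months limit). But: (f) operates against (a): the compliance score is 40 points, meeting the 36 points threshold. (a) is therefore removed.
Exception (b) is satisfied on its face — every employee is an immediate family member; annual gross revenue is $545,000, under the $547,000 limit. But applying paragraphs (g)–(h): (g) is engaged — the reportable unit count is 55, less than the 81 limit. (h) is not triggered (there is no Provisional Approval in force), so (g) stands. Exception (b) does not apply.
Exception (c) does not apply: some employees are paid on commission.
Exception (d): the baseline figure is 726, below the 803 limit; a current Standing Declaration is held — every condition holds. However, paragraph (i) must be considered: (i) operates against (d): aggregate throughput is 1,280 units, below the 1,550 units limit. (d) is therefore removed.
Exception (e) is satisfied on its face — the employer's headcount is 13, below the 15 limit; a current Class A Waiver is held. Turning to paragraphs (j)–(p): (j) operates — a current Category C Approval is held. (k) applies (the consultancy is classified under the construction sector), but is itself disapplied by (l): (l) operates — a current General Declaration is held. (m) would limit (l) — at least one employee exceeds 30 hours/week — but (n) sets (m) aside: (n) applies — a current Tier F Approval is held. (o) would limit (n) — the reference index is 147, meeting the 136 threshold — but (p) sets (o) aside: (p) operates against (o): assessed value is $58,500, below the $59,000 limit. Exception (e) does not apply.
No exception displaces § 55.

Yes — Tomás's consultancy must maintain a written harassment policy.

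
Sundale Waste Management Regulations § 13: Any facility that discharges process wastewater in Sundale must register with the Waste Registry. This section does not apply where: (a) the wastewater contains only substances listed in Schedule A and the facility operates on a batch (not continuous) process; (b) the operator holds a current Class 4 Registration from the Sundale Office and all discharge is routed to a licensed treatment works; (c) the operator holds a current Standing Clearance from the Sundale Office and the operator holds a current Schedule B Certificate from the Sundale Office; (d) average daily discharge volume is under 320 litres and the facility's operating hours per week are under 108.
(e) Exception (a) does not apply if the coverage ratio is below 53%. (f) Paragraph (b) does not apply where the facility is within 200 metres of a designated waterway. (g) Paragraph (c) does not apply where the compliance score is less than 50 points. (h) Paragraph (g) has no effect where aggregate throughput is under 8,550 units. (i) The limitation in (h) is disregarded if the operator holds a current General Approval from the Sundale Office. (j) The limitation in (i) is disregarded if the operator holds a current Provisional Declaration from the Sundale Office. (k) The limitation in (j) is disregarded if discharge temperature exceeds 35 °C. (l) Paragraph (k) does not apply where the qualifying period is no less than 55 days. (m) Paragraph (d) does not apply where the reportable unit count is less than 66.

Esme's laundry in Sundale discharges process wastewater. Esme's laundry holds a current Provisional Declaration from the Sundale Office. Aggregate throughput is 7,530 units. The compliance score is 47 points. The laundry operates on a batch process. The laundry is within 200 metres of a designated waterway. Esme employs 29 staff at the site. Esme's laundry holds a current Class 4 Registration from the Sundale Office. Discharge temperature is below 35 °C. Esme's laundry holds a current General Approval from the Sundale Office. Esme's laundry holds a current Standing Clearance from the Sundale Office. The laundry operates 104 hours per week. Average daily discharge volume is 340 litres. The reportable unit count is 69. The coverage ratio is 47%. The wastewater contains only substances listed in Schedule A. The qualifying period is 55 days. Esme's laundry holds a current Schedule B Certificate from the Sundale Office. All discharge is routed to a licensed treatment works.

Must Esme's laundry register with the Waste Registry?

All of (a)'s requirements are met (the wastewater is Schedule-A-only; the facility operates on a batch process). But: (e) operates against (a): the coverage ratio is 47%, below the 53% limit. (a) is therefore removed.
All of (b)'s requirements are met (a current Class 4 Registration is held; discharge is routed to a licensed treatment works). But applying paragraph (f): (f) operates against (b): the laundry is within 200 m of a designated waterway. So (b) is unavailable.
Exception (c)'s conditions are all satisfied: a current Standing Clearance is held; a current Schedule B Certificate is held. As to paragraphs (g)–(l): (g) would limit (c) — the compliance score is 47 points, less than the 50 points limit — but (h) sets (g) aside: (h) operates against (g): aggregate throughput is 7,530 units, under the 8,550 units limit. (i) would limit (h) — a current General Approval is held — but (j) sets (i) aside: (j) operates against (i): a current Provisional Declaration is held. (k) is not engaged (discharge temperature is below 35 °C), so (j) stands. So (c) applies.
Exception (d) requires that average daily discharge volume is under 320 litres; but average daily discharge volume is 340 litres, not under 320 litres, so (d) is unavailable.

No — exception (c) applies; Esme's laundry is not required to register with the Waste Registry.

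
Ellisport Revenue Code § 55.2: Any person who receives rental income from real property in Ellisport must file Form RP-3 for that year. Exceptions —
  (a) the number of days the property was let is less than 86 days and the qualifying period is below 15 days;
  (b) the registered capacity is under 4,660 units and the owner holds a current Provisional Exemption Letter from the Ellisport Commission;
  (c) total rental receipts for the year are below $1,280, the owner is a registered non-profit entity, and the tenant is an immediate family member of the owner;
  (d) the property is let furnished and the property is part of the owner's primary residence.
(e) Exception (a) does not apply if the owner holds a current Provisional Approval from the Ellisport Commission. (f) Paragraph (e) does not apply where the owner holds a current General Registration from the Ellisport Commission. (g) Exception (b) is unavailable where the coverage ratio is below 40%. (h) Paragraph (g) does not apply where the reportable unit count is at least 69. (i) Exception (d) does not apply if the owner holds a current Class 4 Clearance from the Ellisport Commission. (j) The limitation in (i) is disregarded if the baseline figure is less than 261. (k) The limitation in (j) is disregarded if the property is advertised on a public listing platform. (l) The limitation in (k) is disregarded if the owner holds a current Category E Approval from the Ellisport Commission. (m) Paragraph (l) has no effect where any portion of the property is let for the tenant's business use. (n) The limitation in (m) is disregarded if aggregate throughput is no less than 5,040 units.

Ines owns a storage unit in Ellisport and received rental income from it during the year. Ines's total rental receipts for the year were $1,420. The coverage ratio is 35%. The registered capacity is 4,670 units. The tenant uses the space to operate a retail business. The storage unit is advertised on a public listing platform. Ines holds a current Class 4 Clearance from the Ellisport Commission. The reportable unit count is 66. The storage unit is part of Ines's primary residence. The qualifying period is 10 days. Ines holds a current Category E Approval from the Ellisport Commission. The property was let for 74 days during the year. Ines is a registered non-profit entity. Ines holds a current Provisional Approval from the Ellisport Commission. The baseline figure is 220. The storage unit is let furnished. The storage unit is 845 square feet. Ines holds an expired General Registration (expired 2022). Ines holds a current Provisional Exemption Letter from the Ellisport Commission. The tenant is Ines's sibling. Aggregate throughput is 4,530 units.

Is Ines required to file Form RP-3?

Exception (a): the number of days the property was let is 74 days, less than the 86 days limit; the qualifying period is 10 days, below the 15 days limit — every condition holds. But applying paragraphs (e)–(f): (e) operates against (a): a current Provisional Approval is held. (f) is not triggered (no current General Registration is held), so (e) stands. Exception (a) does not apply.
Exception (b) does not apply: the registered capacity is 4,670 units, not under 4,660 units.
Exception (c) does not apply: total rental receipts for the year are $1,420, not below $1,280.
Exception (d)'s conditions are all satisfied: the property is let furnished; the storage unit is part of the primary residence. Turning to paragraphs (i)–(n): (i) operates — a current Class 4 Clearance is held. (j) would limit (i) — the baseline figure is 220, less than the 261 limit — but (k) sets (j) aside: (k) applies — the property is publicly advertised. (l) would limit (k) — a current Category E Approval is held — but (m) sets (l) aside: (m) operates against (l): the space is let for business use. (n) does not operate here (aggregate throughput is 4,530 units, short of 5,040 units), so (m) stands. Exception (d) does not apply.
None of the exceptions is available; § 55.2 applies in full.

Yes — Ines must file Form RP-3.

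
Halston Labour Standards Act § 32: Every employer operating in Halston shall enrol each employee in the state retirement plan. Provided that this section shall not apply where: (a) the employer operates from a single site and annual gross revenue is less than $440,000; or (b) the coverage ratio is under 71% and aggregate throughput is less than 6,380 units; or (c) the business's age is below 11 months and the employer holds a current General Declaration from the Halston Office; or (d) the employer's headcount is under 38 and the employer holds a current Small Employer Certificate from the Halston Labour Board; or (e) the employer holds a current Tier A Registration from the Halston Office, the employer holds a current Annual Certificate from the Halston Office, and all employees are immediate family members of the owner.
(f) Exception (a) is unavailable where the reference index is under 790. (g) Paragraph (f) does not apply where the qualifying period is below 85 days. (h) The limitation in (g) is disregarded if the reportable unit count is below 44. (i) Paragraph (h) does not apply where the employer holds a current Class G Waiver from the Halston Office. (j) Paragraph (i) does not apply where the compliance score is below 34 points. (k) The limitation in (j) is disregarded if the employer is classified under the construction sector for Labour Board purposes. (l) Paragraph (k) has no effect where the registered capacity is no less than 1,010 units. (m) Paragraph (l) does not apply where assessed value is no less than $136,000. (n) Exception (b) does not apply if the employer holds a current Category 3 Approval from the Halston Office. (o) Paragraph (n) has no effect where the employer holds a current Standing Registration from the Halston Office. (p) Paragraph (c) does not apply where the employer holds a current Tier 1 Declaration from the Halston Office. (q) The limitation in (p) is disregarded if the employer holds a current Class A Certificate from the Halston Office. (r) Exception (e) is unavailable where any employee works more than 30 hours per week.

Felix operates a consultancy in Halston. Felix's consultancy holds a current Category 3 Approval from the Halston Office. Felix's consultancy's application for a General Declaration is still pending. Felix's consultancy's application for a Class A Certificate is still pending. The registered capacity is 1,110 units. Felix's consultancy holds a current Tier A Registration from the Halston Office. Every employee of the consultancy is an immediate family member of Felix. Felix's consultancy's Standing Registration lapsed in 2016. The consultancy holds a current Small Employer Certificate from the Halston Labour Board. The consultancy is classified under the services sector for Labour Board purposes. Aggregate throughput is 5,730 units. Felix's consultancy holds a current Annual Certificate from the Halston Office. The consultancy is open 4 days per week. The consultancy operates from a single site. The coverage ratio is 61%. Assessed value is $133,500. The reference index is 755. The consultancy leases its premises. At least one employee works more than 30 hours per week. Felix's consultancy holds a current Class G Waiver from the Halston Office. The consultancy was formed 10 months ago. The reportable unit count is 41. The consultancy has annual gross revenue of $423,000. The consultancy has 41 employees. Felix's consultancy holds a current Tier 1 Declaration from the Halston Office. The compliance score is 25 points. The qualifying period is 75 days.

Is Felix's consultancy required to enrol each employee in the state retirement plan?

Yes — Felix's consultancy must enrol each employee in the state retirement plan.

All of (a)'s requirements are met (the employer operates from a single site; annual gross revenue is $423,000, less than the $440,000 limit). But applying paragraphs (f)–(m): (f) is engaged — the reference index is 755, under the 790 limit. (g) applies (the qualifying period is 75 days, below the 85 days limit), but is itself disapplied by (h): (h) is triggered — the reportable unit count is 41, below the 44 limit. (i) would limit (h) — a current Class G Waiver is held — but (j) sets (i) aside: (j) is engaged — the compliance score is 25 points, below the 34 points limit. (k) does not operate here (the consultancy is classified under the services sector), so (j) stands. So (a) is unavailable.
Exception (b) is satisfied on its face — the coverage ratio is 61%, under the 71% limit; aggregate throughput is 5,730 units, less than the 6,380 units limit. But: (n) operates against (b): a current Category 3 Approval is held. (o), which would lift (n), does not operate here — no current Standing Registration is held. (b) is therefore removed.
Exception (c) does not apply: no current General Declaration is held.
Exception (d) does not apply: the employer's headcount is 41, not under 38.
Exception (e) is satisfied on its face — a current Tier A Registration is held; a current Annual Certificate is held; every employee is an immediate family member. However, paragraph (r) must be considered: (r) operates against (e): at least one employee exceeds 30 hours/week. (e) is therefore removed.
No exception is made out. Felix's consultancy falls within the general rule.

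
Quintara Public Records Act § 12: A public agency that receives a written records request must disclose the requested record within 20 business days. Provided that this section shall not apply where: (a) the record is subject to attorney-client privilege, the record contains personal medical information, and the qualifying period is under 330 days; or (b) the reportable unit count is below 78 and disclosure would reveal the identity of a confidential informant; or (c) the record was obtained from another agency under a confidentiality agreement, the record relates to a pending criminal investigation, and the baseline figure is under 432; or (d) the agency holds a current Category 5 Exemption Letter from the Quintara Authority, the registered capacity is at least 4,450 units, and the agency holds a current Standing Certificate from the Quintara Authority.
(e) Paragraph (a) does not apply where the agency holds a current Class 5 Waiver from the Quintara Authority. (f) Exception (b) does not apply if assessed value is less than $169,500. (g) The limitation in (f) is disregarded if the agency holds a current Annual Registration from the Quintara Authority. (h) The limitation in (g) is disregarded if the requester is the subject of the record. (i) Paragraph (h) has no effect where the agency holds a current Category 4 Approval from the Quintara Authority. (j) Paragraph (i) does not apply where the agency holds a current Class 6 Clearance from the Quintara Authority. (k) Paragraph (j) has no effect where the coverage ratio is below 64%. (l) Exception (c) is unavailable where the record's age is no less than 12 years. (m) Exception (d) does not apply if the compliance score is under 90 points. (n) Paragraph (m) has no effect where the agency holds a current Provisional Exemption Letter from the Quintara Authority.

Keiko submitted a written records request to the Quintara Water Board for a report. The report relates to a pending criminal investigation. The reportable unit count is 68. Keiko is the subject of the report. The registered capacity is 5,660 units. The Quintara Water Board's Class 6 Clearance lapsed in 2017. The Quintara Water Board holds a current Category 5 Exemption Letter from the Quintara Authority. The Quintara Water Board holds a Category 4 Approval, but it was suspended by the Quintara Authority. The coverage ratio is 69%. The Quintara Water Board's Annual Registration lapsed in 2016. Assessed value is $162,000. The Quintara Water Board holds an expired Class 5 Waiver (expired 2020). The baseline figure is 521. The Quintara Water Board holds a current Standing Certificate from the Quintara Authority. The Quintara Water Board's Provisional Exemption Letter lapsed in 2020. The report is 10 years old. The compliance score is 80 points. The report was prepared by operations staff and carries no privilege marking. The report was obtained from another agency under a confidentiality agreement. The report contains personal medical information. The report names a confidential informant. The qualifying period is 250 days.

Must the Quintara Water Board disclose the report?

Exception (a) requires that the record is subject to attorney-client privilege; but the report carries no privilege marking, so (a) is unavailable.
Exception (b) is satisfied on its face — the reportable unit count is 68, below the 78 limit; the report names a confidential informant. But applying paragraphs (f)–(k): (f) operates against (b): assessed value is $162,000, less than the $169,500 limit. (g), which would lift (f), is not engaged — no current Annual Registration is held. So (b) is unavailable.
Exception (c) requires that the baseline figure is under 432; but the baseline figure is 521, not under 432, so (c) is unavailable.
All of (d)'s requirements are met (a current Category 5 Exemption Letter is held; the registered capacity is 5,660 units, meeting the 4,450 units threshold; a current Standing Certificate is held). But: (m) is engaged — the compliance score is 80 points, under the 90 points limit. (n) does not operate here (there is no Provisional Exemption Letter in force), so (m) stands. Exception (d) does not apply.
No exception is made out. the Quintara Water Board falls within the general rule.

Yes — the Quintara Water Board must disclose the report.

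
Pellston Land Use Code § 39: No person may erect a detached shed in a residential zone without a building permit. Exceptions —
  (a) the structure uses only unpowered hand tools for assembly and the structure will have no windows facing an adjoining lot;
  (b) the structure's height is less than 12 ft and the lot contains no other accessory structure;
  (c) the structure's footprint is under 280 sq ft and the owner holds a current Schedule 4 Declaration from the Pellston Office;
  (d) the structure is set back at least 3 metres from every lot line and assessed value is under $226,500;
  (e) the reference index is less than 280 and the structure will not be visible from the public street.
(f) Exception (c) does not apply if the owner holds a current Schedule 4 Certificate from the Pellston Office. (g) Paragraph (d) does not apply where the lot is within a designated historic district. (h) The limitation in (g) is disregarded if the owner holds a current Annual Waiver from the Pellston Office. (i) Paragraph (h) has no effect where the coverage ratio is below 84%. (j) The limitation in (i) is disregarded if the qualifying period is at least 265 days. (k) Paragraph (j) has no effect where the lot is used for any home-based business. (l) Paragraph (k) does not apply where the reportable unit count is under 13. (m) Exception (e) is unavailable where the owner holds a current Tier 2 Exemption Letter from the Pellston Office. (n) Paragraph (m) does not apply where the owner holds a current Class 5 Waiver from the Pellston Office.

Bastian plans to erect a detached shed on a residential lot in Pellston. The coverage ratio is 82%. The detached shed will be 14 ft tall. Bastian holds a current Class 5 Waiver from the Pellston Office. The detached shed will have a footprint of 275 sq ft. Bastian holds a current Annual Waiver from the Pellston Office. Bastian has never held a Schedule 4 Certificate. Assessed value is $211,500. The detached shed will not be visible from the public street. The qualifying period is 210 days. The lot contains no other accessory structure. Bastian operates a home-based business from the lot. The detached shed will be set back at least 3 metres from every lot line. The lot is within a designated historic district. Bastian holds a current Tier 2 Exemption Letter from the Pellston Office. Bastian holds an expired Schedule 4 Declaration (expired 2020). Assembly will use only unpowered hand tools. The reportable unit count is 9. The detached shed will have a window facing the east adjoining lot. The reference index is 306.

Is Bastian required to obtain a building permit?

Yes — Bastian must obtain a building permit.

Exception (a) requires that the structure will have no windows facing an adjoining lot; but a window faces an adjoining lot, so (a) is unavailable.
Exception (b) does not apply: the structure's height is 14 ft, not less than 12 ft.
Exception (c) fails — the Schedule 4 Declaration is not current.
Exception (d)'s conditions are all satisfied: the setback is at least 3 m on every side; assessed value is $211,500, under the $226,500 limit. But applying paragraphs (g)–(l): (g) is engaged — the lot is in a historic district. (h) is triggered (a current Annual Waiver is held), but is overridden by (i): (i) operates — the coverage ratio is 82%, below the 84% limit. (j) is not triggered (the qualifying period is 210 days, short of 265 days), so (i) stands. Exception (d) does not apply.
Exception (e) does not apply: the reference index is 306, not less than 280.
No exception displaces § 39.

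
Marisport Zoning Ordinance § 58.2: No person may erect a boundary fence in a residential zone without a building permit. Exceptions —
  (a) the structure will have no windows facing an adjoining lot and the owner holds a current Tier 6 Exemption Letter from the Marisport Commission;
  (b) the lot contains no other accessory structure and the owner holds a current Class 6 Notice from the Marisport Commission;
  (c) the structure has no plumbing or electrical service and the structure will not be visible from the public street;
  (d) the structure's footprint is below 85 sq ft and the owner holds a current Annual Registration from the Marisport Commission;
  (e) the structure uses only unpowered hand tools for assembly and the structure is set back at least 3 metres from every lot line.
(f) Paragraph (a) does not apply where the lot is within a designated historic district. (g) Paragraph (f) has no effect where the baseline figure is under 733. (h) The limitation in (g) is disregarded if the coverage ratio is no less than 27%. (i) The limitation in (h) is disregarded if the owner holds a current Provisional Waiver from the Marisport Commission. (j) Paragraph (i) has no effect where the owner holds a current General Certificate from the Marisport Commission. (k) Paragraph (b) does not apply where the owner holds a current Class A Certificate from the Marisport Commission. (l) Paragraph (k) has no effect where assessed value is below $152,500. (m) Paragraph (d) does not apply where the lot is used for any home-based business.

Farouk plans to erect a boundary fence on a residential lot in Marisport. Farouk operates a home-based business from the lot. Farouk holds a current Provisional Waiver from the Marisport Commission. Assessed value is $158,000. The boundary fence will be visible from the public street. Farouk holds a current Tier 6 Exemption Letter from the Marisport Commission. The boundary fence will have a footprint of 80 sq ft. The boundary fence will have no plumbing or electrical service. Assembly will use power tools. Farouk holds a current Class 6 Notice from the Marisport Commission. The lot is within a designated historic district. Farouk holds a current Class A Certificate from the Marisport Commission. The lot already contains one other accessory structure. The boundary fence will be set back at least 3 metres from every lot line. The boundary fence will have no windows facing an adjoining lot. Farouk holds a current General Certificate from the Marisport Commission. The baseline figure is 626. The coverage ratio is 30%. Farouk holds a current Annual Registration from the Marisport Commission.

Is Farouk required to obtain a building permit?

Exception (a) is satisfied on its face — no windows face an adjoining lot; a current Tier 6 Exemption Letter is held. But applying paragraphs (f)–(j): (f) is engaged — the lot is in a historic district. (g) is engaged (the baseline figure is 626, under the 733 limit), but yields to (h): (h) operates — the coverage ratio is 30%, meeting the 27% threshold. (i) would limit (h) — a current Provisional Waiver is held — but (j) sets (i) aside: (j) operates against (i): a current General Certificate is held. So (a) is unavailable.
Exception (b) requires that the lot contains no other accessory structure; but the lot already has another accessory structure, so (b) is unavailable.
Exception (c) fails — the structure will be visible from the street.
Exception (d): the structure's footprint is 80 sq ft, below the 85 sq ft limit; a current Annual Registration is held — every condition holds. However, paragraph (m) must be considered: (m) operates against (d): a home-based business operates on the lot. Exception (d) does not apply.
Exception (e) requires that the structure uses only unpowered hand tools for assembly; but assembly uses power tools, so (e) is unavailable.
No exception applies. The general rule governs.

Yes — Farouk must obtain a building permit.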